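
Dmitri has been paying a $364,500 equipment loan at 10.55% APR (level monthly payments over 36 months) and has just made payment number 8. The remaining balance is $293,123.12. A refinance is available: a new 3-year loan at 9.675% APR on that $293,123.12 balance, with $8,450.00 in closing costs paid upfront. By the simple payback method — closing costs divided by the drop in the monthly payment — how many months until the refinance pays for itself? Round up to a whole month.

Current payment = 364,500 × 10.55%/12 / (1 − (1+0.0087917)^−36) = $11,855.74.
Refinanced payment = 293,123.12 × 0.0080625 / (1 − (1+0.0080625)^−36) = $9,413.60.
Monthly savings = $11,855.74 − $9,413.60 = $2,442.14.
Break-even = $8,450.00 / $2,442.14 = 3.46 → 4 months.

4 months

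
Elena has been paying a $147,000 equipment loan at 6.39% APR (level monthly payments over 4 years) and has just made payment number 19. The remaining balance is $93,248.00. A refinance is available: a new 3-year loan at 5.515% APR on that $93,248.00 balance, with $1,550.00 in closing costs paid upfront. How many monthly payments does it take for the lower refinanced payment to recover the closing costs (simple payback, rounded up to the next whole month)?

Current payment = 147,000 × 6.39%/12 / (1 − (1+0.0053250)^−48) = $3,478.65.
Refinanced payment = 93,248.00 × 0.0045958 / (1 − (1+0.0045958)^−36) = $2,816.34.
Monthly savings = $3,478.65 − $2,816.34 = $662.31.
Break-even = $1,550.00 / $662.31 = 2.34 → 3 months.

3 months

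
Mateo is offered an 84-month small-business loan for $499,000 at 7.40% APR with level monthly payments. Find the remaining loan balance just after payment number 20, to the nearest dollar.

With monthly rate i = 7.4%/12 = 0.0061667, the balance after k of n payments is P · [(1+i)^n − (1+i)^k] / [(1+i)^n − 1].
(1+0.0061667)^84 = 1.67599894 and (1+0.0061667)^20 = 1.13083309, so the balance is 499,000 × (1.67599894 − 1.13083309) / (1.67599894 − 1) = $402,423.35.

$402,423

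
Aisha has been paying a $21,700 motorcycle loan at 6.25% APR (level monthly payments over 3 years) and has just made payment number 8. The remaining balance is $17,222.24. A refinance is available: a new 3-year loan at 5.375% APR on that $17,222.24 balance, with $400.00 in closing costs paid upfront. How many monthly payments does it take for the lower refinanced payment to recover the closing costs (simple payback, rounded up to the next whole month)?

3 months

Current payment = 21,700 × 6.25%/12 / (1 − (1+0.0052083)^−36) = $662.62.
Refinanced payment = 17,222.24 × 0.0044792 / (1 − (1+0.0044792)^−36) = $519.07.
Monthly savings = $662.62 − $519.07 = $143.55.
Break-even = $400.00 / $143.55 = 2.79 → 3 months.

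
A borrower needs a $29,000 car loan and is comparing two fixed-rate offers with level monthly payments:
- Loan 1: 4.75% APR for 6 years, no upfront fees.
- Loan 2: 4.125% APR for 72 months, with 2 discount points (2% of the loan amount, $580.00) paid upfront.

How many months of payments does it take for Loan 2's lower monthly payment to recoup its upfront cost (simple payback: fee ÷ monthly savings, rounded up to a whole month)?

70 months

Loan 1: monthly rate = 4.75%/12 = 0.0039583; payment = 29,000 × 0.0039583 / (1 − (1+0.0039583)^−72) = $463.69.
Loan 2: at 4.125% the monthly rate is 0.0034375, so the payment is 29,000 × 0.0034375 / (1 − 1.0034375^−72) = $455.36.
Monthly savings = $463.69 − $455.36 = $8.33.
Break-even = $580.00 / $8.33 = 69.63 → 70 months.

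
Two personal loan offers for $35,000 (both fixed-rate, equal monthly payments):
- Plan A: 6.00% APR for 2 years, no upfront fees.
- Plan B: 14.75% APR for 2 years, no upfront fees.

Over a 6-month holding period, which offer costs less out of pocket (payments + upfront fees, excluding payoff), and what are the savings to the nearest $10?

Plan A by $850

Plan A: monthly rate = 6%/12 = 0.0050000; payment = 35,000 × 0.0050000 / (1 − (1+0.0050000)^−24) = $1,551.22.
Plan B: monthly rate = 14.75%/12 = 0.0122917; payment = 35,000 × 0.0122917 / (1 − (1+0.0122917)^−24) = $1,692.88.
Over 6 months: Plan A costs 6 × $1,551.22 = $9,307.32; Plan B costs 6 × $1,692.88 = $10,157.28.
Plan A is cheaper by $10,157.28 − $9,307.32 = $849.96.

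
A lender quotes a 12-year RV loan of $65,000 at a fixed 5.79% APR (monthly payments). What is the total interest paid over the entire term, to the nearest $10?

$25,330

At 5.79% the monthly rate is 0.0048250, so the payment is 65,000 × 0.0048250 / (1 − 1.0048250^−144) = $627.26.
Total paid = 144 × $627.26 = $90,325.44; interest = $90,325.44 − $65,000 = $25,325.44.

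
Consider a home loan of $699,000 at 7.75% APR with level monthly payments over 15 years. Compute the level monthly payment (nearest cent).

At 7.75% the monthly rate is 0.0064583, so the payment is 699,000 × 0.0064583 / (1 − 1.0064583^−180) = $6,579.52.

$6,579.52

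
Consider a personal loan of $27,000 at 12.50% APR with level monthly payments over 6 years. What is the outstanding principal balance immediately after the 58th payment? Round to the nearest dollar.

With monthly rate i = 12.5%/12 = 0.0104167, the balance after k of n payments is P · [(1+i)^n − (1+i)^k] / [(1+i)^n − 1].
(1+0.0104167)^72 = 2.10880338 and (1+0.0104167)^58 = 1.82401780, so the balance is 27,000 × (2.10880338 − 1.82401780) / (2.10880338 − 1) = $6,934.69.

$6,935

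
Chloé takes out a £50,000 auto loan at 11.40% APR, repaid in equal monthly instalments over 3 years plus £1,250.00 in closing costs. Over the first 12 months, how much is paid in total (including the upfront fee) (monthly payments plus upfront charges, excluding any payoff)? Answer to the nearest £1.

£21,007

At 11.40% the monthly rate is 0.0095000, so the payment is 50,000 × 0.0095000 / (1 − 1.0095000^−36) = £1,646.42.
Total outlay = 12 × £1,646.42 + £1,250.00 = £21,007.04.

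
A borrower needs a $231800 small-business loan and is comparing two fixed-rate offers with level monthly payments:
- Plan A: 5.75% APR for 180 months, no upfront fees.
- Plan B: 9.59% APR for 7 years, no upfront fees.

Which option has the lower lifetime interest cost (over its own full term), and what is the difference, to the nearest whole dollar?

Plan A: at 5.75% the monthly rate is 0.0047917, so the payment is 231,800 × 0.0047917 / (1 − 1.0047917^−180) = $1,924.89.
Total interest on Plan A = 180 × $1,924.89 − $231,800 = $114,680.20.
Plan B: monthly rate = 9.59%/12 = 0.0079917; payment = 231,800 × 0.0079917 / (1 − (1+0.0079917)^−84) = $3,799.23.
Total interest on Plan B = 84 × $3,799.23 − $231,800 = $87,335.32.
Plan B is lower by $27,344.88.

Plan B by $27,345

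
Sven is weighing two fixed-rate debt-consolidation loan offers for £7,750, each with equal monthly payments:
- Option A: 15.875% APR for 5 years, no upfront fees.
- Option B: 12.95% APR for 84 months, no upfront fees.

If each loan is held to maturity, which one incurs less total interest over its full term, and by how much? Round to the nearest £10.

Option A: at 15.875% the monthly rate is 0.0132292, so the payment is 7,750 × 0.0132292 / (1 − 1.0132292^−60) = £187.95.
Total interest on Option A = 60 × £187.95 − £7,750 = £3,527.00.
Option B: monthly rate = 12.95%/12 = 0.0107917; payment = 7,750 × 0.0107917 / (1 − (1+0.0107917)^−84) = £140.78.
Total interest on Option B = 84 × £140.78 − £7,750 = £4,075.52.
Option A is lower by £548.52.

Option A by £550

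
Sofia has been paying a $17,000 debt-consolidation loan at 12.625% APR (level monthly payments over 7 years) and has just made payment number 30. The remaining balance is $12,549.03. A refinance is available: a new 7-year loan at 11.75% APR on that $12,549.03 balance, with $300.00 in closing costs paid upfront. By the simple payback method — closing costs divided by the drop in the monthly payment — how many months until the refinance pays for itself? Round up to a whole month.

4 months

Current payment = 17,000 × 12.625%/12 / (1 − (1+0.0105208)^−84) = $305.81.
Refinanced payment = 12,549.03 × 0.0097917 / (1 − (1+0.0097917)^−84) = $219.85.
Monthly savings = $305.81 − $219.85 = $85.96.
Break-even = $300.00 / $85.96 = 3.49 → 4 months.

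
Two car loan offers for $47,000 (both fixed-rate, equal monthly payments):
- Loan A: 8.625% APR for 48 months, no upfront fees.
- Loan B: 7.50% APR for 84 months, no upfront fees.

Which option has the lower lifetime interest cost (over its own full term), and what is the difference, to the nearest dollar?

Loan A by $4,816

Loan A: monthly rate = 8.625%/12 = 0.0071875; payment = 47,000 × 0.0071875 / (1 − (1+0.0071875)^−48) = $1,161.25.
Total interest on Loan A = 48 × $1,161.25 − $47,000 = $8,740.00.
Loan B: at 7.50% the monthly rate is 0.0062500, so the payment is 47,000 × 0.0062500 / (1 − 1.0062500^−84) = $720.90.
Total interest on Loan B = 84 × $720.90 − $47,000 = $13,555.60.
Loan A is lower by $4,815.60.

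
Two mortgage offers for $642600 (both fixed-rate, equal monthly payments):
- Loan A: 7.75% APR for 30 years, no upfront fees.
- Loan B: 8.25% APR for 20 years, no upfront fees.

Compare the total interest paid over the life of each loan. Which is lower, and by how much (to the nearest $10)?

Loan A: monthly rate = 7.75%/12 = 0.0064583; payment = 642,600 × 0.0064583 / (1 − (1+0.0064583)^−360) = $4,603.67.
Total interest on Loan A = 360 × $4,603.67 − $642,600 = $1,014,721.20.
Loan B: at 8.25% the monthly rate is 0.0068750, so the payment is 642,600 × 0.0068750 / (1 − 1.0068750^−240) = $5,475.37.
Total interest on Loan B = 240 × $5,475.37 − $642,600 = $671,488.80.
Loan B is lower by $343,232.40.

Loan B by $343,230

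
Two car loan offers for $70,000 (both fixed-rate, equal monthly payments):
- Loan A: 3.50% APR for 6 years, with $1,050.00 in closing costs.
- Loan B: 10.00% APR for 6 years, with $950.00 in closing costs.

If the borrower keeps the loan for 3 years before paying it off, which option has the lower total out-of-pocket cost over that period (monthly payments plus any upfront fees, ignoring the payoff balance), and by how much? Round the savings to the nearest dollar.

Loan A: at 3.50% the monthly rate is 0.0029167, so the payment is 70,000 × 0.0029167 / (1 − 1.0029167^−72) = $1,079.29.
Loan B: at 10.00% the monthly rate is 0.0083333, so the payment is 70,000 × 0.0083333 / (1 − 1.0083333^−72) = $1,296.81.
Over 36 months: Loan A costs 36 × $1,079.29 + $1,050.00 = $39,904.44; Loan B costs 36 × $1,296.81 + $950.00 = $47,635.16.
Loan A is cheaper by $47,635.16 − $39,904.44 = $7,730.72.

Loan A by $7,731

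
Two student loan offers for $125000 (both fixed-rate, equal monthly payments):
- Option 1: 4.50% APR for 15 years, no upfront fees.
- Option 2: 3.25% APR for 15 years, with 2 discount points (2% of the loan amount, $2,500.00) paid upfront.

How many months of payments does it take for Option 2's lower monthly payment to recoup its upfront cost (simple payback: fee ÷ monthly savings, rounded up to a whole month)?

Option 1: at 4.50% the monthly rate is 0.0037500, so the payment is 125,000 × 0.0037500 / (1 − 1.0037500^−180) = $956.24.
Option 2: monthly rate = 3.25%/12 = 0.0027083; payment = 125,000 × 0.0027083 / (1 − (1+0.0027083)^−180) = $878.34.
Monthly savings = $956.24 − $878.34 = $77.90.
Break-even = $2,500.00 / $77.90 = 32.09 → 33 months.

33 months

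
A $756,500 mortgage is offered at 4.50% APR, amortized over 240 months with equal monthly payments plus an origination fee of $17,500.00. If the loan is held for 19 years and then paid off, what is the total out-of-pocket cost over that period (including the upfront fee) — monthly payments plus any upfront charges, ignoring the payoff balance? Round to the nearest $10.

$1,108,710

Monthly rate = 4.5%/12 = 0.0037500; payment = 756,500 × 0.0037500 / (1 − (1+0.0037500)^−240) = $4,785.99.
Total outlay = 228 × $4,785.99 + $17,500.00 = $1,108,705.72.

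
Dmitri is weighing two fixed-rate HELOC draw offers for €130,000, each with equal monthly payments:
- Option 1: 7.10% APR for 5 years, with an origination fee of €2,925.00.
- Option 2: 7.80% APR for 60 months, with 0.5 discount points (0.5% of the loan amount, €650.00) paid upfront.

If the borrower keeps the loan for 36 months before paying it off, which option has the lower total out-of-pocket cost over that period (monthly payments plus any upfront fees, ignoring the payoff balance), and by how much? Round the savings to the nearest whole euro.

Option 2 by €719

Option 1: at 7.10% the monthly rate is 0.0059167, so the payment is 130,000 × 0.0059167 / (1 − 1.0059167^−60) = €2,580.29.
Option 2: at 7.80% the monthly rate is 0.0065000, so the payment is 130,000 × 0.0065000 / (1 − 1.0065000^−60) = €2,623.51.
Over 36 months: Option 1 costs 36 × €2,580.29 + €2,925.00 = €95,815.44; Option 2 costs 36 × €2,623.51 + €650.00 = €95,096.36.
Option 2 is cheaper by €95,815.44 − €95,096.36 = €719.08.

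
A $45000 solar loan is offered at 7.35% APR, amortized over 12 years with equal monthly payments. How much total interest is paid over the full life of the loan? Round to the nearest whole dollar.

At 7.35% the monthly rate is 0.0061250, so the payment is 45,000 × 0.0061250 / (1 − 1.0061250^−144) = $471.21.
Total paid = 144 × $471.21 = $67,854.24; interest = $67,854.24 − $45,000 = $22,854.24.

$22,854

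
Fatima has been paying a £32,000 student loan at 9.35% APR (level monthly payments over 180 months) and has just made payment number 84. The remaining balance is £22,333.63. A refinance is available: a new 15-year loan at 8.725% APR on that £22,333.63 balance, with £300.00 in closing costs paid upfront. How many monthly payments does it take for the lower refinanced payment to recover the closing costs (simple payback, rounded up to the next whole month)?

3 months

Current payment = 32,000 × 9.35%/12 / (1 − (1+0.0077917)^−180) = £331.26.
Refinanced payment = 22,333.63 × 0.0072708 / (1 − (1+0.0072708)^−180) = £222.88.
Monthly savings = £331.26 − £222.88 = £108.38.
Break-even = £300.00 / £108.38 = 2.77 → 3 months.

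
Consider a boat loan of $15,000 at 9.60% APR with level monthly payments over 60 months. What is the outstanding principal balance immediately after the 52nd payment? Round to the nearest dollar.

$2,438

With monthly rate i = 9.6%/12 = 0.0080000, the balance after k of n payments is P · [(1+i)^n − (1+i)^k] / [(1+i)^n − 1].
(1+0.0080000)^60 = 1.61299093 and (1+0.0080000)^52 = 1.51337888, so the balance is 15,000 × (1.61299093 − 1.51337888) / (1.61299093 − 1) = $2,437.53.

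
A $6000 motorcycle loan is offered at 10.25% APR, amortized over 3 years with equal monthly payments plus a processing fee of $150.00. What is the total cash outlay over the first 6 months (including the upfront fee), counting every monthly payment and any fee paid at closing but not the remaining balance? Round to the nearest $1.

Monthly rate = 10.25%/12 = 0.0085417; payment = 6,000 × 0.0085417 / (1 − (1+0.0085417)^−36) = $194.31.
Total outlay = 6 × $194.31 + $150.00 = $1,315.86.

$1,316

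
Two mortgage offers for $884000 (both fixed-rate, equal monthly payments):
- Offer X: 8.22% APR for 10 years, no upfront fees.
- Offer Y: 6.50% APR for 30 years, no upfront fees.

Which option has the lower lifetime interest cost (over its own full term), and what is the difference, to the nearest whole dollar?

Offer X: at 8.22% the monthly rate is 0.0068500, so the payment is 884,000 × 0.0068500 / (1 − 1.0068500^−120) = $10,828.40.
Total interest on Offer X = 120 × $10,828.40 − $884,000 = $415,408.00.
Offer Y: monthly rate = 6.5%/12 = 0.0054167; payment = 884,000 × 0.0054167 / (1 − (1+0.0054167)^−360) = $5,587.48.
Total interest on Offer Y = 360 × $5,587.48 − $884,000 = $1,127,492.80.
Offer X is lower by $712,084.80.

Offer X by $712,085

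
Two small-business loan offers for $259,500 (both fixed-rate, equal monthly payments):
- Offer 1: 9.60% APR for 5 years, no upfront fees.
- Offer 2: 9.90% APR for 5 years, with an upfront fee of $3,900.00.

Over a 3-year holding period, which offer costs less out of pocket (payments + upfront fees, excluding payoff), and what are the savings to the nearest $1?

Offer 1 by $5,274

Offer 1: at 9.60% the monthly rate is 0.0080000, so the payment is 259,500 × 0.0080000 / (1 − 1.0080000^−60) = $5,462.67.
Offer 2: at 9.90% the monthly rate is 0.0082500, so the payment is 259,500 × 0.0082500 / (1 − 1.0082500^−60) = $5,500.85.
Over 36 months: Offer 1 costs 36 × $5,462.67 = $196,656.12; Offer 2 costs 36 × $5,500.85 + $3,900.00 = $201,930.60.
Offer 1 is cheaper by $201,930.60 − $196,656.12 = $5,274.48.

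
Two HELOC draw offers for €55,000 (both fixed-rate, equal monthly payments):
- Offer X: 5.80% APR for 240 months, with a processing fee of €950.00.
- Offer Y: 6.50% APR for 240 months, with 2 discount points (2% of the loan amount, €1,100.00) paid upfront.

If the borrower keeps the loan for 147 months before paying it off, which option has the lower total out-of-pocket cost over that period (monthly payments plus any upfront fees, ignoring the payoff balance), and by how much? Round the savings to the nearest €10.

Offer X: monthly rate = 5.8%/12 = 0.0048333; payment = 55,000 × 0.0048333 / (1 − (1+0.0048333)^−240) = €387.72.
Offer Y: at 6.50% the monthly rate is 0.0054167, so the payment is 55,000 × 0.0054167 / (1 − 1.0054167^−240) = €410.07.
Over 147 months: Offer X costs 147 × €387.72 + €950.00 = €57,944.84; Offer Y costs 147 × €410.07 + €1,100.00 = €61,380.29.
Offer X is cheaper by €61,380.29 − €57,944.84 = €3,435.45.

Offer X by €3,440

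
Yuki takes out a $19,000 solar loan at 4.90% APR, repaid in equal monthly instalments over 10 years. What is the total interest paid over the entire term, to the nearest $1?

$5,072

At 4.90% the monthly rate is 0.0040833, so the payment is 19,000 × 0.0040833 / (1 − 1.0040833^−120) = $200.60.
Total paid = 120 × $200.60 = $24,072.00; interest = $24,072.00 − $19,000 = $5,072.00.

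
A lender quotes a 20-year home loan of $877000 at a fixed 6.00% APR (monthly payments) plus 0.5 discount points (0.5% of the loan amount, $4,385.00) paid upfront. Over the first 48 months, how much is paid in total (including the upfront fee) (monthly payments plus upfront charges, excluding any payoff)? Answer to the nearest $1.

$305,974

Monthly rate = 6%/12 = 0.0050000; payment = 877,000 × 0.0050000 / (1 − (1+0.0050000)^−240) = $6,283.10.
Total outlay = 48 × $6,283.10 + $4,385.00 = $305,973.80.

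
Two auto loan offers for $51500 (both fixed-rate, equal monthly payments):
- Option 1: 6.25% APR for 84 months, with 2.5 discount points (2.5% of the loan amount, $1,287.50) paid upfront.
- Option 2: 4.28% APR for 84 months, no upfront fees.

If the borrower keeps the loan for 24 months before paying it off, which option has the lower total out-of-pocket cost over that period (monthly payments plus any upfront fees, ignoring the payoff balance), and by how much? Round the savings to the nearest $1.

Option 1: at 6.25% the monthly rate is 0.0052083, so the payment is 51,500 × 0.0052083 / (1 − 1.0052083^−84) = $758.53.
Option 2: at 4.28% the monthly rate is 0.0035667, so the payment is 51,500 × 0.0035667 / (1 − 1.0035667^−84) = $710.60.
Over 24 months: Option 1 costs 24 × $758.53 + $1,287.50 = $19,492.22; Option 2 costs 24 × $710.60 = $17,054.40.
Option 2 is cheaper by $19,492.22 − $17,054.40 = $2,437.82.

Option 2 by $2,438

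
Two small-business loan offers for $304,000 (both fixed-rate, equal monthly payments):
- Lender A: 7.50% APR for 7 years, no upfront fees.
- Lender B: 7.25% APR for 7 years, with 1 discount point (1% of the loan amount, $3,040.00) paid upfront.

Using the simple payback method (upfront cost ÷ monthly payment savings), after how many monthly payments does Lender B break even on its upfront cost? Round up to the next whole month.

82 months

Lender A: at 7.50% the monthly rate is 0.0062500, so the payment is 304,000 × 0.0062500 / (1 − 1.0062500^−84) = $4,662.84.
Lender B: at 7.25% the monthly rate is 0.0060417, so the payment is 304,000 × 0.0060417 / (1 − 1.0060417^−84) = $4,625.42.
Monthly savings = $4,662.84 − $4,625.42 = $37.42.
Break-even = $3,040.00 / $37.42 = 81.24 → 82 months.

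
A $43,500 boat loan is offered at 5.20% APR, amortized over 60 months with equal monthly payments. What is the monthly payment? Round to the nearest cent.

$824.89

Monthly rate = 5.2%/12 = 0.0043333; payment = 43,500 × 0.0043333 / (1 − (1+0.0043333)^−60) = $824.89.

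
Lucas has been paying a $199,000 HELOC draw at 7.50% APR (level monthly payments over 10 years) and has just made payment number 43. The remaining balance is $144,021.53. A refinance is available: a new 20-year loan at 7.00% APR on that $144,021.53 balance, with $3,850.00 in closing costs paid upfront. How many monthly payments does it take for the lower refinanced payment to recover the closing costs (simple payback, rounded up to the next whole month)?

4 months

Current payment = 199,000 × 7.5%/12 / (1 − (1+0.0062500)^−120) = $2,362.17.
Refinanced payment = 144,021.53 × 0.0058333 / (1 − (1+0.0058333)^−240) = $1,116.60.
Monthly savings = $2,362.17 − $1,116.60 = $1,245.57.
Break-even = $3,850.00 / $1,245.57 = 3.09 → 4 months.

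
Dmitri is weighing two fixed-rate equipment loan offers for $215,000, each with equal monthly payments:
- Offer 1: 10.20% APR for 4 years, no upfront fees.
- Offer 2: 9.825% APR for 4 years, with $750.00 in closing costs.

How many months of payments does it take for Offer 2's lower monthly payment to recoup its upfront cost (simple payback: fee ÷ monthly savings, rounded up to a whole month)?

20 months

Offer 1: at 10.20% the monthly rate is 0.0085000, so the payment is 215,000 × 0.0085000 / (1 − 1.0085000^−48) = $5,473.63.
Offer 2: monthly rate = 9.825%/12 = 0.0081875; payment = 215,000 × 0.0081875 / (1 − (1+0.0081875)^−48) = $5,434.90.
Monthly savings = $5,473.63 − $5,434.90 = $38.73.
Break-even = $750.00 / $38.73 = 19.36 → 20 months.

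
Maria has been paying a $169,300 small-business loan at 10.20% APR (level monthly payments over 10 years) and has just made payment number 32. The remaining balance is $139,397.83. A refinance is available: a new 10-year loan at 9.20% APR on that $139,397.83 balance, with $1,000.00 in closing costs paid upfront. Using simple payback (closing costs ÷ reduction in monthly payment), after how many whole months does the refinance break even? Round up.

3 months

Current payment = 169,300 × 10.2%/12 / (1 − (1+0.0085000)^−120) = $2,256.10.
Refinanced payment = 139,397.83 × 0.0076667 / (1 − (1+0.0076667)^−120) = $1,780.96.
Monthly savings = $2,256.10 − $1,780.96 = $475.14.
Break-even = $1,000.00 / $475.14 = 2.10 → 3 months.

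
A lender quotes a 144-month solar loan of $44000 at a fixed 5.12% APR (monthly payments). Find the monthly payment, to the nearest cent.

$409.61

At 5.12% the monthly rate is 0.0042667, so the payment is 44,000 × 0.0042667 / (1 − 1.0042667^−144) = $409.61.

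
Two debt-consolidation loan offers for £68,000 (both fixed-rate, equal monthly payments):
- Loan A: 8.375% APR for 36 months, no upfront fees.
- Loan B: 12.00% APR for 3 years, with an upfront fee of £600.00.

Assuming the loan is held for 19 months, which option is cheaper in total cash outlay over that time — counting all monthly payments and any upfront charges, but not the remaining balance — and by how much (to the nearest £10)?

Loan A by £2,800

Loan A: at 8.375% the monthly rate is 0.0069792, so the payment is 68,000 × 0.0069792 / (1 − 1.0069792^−36) = £2,142.66.
Loan B: monthly rate = 12%/12 = 0.0100000; payment = 68,000 × 0.0100000 / (1 − (1+0.0100000)^−36) = £2,258.57.
Over 19 months: Loan A costs 19 × £2,142.66 = £40,710.54; Loan B costs 19 × £2,258.57 + £600.00 = £43,512.83.
Loan A is cheaper by £43,512.83 − £40,710.54 = £2,802.29.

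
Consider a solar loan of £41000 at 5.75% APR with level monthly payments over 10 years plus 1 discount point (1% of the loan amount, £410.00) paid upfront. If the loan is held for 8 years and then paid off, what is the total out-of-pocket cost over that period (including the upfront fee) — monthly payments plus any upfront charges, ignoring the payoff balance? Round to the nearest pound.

Monthly rate = 5.75%/12 = 0.0047917; payment = 41,000 × 0.0047917 / (1 − (1+0.0047917)^−120) = £450.05.
Total outlay = 96 × £450.05 + £410.00 = £43,614.80.

£43,615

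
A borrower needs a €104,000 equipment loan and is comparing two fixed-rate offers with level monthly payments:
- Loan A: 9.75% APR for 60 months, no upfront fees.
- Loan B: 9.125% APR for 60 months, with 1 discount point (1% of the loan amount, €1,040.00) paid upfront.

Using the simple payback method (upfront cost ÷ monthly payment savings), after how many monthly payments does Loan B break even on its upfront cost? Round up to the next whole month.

Loan A: monthly rate = 9.75%/12 = 0.0081250; payment = 104,000 × 0.0081250 / (1 − (1+0.0081250)^−60) = €2,196.92.
Loan B: monthly rate = 9.125%/12 = 0.0076042; payment = 104,000 × 0.0076042 / (1 − (1+0.0076042)^−60) = €2,165.18.
Monthly savings = €2,196.92 − €2,165.18 = €31.74.
Break-even = €1,040.00 / €31.74 = 32.77 → 33 months.

33 months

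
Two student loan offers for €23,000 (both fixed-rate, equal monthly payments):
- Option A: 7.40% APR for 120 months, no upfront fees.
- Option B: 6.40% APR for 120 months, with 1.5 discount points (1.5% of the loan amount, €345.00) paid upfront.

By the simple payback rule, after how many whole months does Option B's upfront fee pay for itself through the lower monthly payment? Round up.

Option A: monthly rate = 7.4%/12 = 0.0061667; payment = 23,000 × 0.0061667 / (1 − (1+0.0061667)^−120) = €271.82.
Option B: monthly rate = 6.4%/12 = 0.0053333; payment = 23,000 × 0.0053333 / (1 − (1+0.0053333)^−120) = €259.99.
Monthly savings = €271.82 − €259.99 = €11.83.
Break-even = €345.00 / €11.83 = 29.16 → 30 months.

30 months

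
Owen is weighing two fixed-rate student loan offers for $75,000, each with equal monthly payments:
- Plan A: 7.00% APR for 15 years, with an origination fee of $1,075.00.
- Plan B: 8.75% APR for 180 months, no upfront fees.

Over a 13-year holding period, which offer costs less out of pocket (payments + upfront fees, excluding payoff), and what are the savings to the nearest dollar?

Plan A: at 7.00% the monthly rate is 0.0058333, so the payment is 75,000 × 0.0058333 / (1 − 1.0058333^−180) = $674.12.
Plan B: monthly rate = 8.75%/12 = 0.0072917; payment = 75,000 × 0.0072917 / (1 − (1+0.0072917)^−180) = $749.59.
Over 156 months: Plan A costs 156 × $674.12 + $1,075.00 = $106,237.72; Plan B costs 156 × $749.59 = $116,936.04.
Plan A is cheaper by $116,936.04 − $106,237.72 = $10,698.32.

Plan A by $10,698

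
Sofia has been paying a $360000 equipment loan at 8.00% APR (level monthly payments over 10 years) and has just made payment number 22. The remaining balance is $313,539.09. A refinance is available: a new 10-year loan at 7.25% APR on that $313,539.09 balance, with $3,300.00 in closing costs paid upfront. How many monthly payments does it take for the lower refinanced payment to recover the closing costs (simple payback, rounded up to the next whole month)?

Current payment = 360,000 × 8%/12 / (1 − (1+0.0066667)^−120) = $4,367.79.
Refinanced payment = 313,539.09 × 0.0060417 / (1 − (1+0.0060417)^−120) = $3,680.98.
Monthly savings = $4,367.79 − $3,680.98 = $686.81.
Break-even = $3,300.00 / $686.81 = 4.80 → 5 months.

5 months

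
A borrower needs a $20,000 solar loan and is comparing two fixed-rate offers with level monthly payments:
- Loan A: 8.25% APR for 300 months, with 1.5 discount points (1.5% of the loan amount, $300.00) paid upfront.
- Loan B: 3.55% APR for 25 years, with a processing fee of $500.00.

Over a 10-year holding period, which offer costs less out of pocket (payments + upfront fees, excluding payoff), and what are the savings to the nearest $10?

Loan B by $6,640

Loan A: at 8.25% the monthly rate is 0.0068750, so the payment is 20,000 × 0.0068750 / (1 − 1.0068750^−300) = $157.69.
Loan B: monthly rate = 3.55%/12 = 0.0029583; payment = 20,000 × 0.0029583 / (1 − (1+0.0029583)^−300) = $100.66.
Over 120 months: Loan A costs 120 × $157.69 + $300.00 = $19,222.80; Loan B costs 120 × $100.66 + $500.00 = $12,579.20.
Loan B is cheaper by $19,222.80 − $12,579.20 = $6,643.60.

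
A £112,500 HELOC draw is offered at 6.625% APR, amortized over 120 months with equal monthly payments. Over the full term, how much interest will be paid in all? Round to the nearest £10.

£41,650

Monthly rate = 6.625%/12 = 0.0055208; payment = 112,500 × 0.0055208 / (1 − (1+0.0055208)^−120) = £1,284.58.
Total paid = 120 × £1,284.58 = £154,149.60; interest = £154,149.60 − £112,500 = £41,649.60.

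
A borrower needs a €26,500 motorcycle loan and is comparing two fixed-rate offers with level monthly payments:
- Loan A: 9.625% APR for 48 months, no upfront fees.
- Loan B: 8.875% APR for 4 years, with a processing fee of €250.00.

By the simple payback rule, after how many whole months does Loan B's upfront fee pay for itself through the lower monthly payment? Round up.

27 months

Loan A: monthly rate = 9.625%/12 = 0.0080208; payment = 26,500 × 0.0080208 / (1 − (1+0.0080208)^−48) = €667.35.
Loan B: monthly rate = 8.875%/12 = 0.0073958; payment = 26,500 × 0.0073958 / (1 − (1+0.0073958)^−48) = €657.88.
Monthly savings = €667.35 − €657.88 = €9.47.
Break-even = €250.00 / €9.47 = 26.40 → 27 months.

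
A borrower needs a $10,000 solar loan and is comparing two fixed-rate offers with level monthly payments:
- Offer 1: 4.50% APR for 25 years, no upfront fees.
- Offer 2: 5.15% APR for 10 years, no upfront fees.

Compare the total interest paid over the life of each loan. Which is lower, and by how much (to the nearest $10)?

Offer 2 by $3,860

Offer 1: monthly rate = 4.5%/12 = 0.0037500; payment = 10,000 × 0.0037500 / (1 − (1+0.0037500)^−300) = $55.58.
Total interest on Offer 1 = 300 × $55.58 − $10,000 = $6,674.00.
Offer 2: at 5.15% the monthly rate is 0.0042917, so the payment is 10,000 × 0.0042917 / (1 − 1.0042917^−120) = $106.80.
Total interest on Offer 2 = 120 × $106.80 − $10,000 = $2,816.00.
Offer 2 is lower by $3,858.00.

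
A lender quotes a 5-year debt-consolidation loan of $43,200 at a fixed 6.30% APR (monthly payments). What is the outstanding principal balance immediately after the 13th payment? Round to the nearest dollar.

$34,956

With monthly rate i = 6.3%/12 = 0.0052500, the balance after k of n payments is P · [(1+i)^n − (1+i)^k] / [(1+i)^n − 1].
(1+0.0052500)^60 = 1.36913069 and (1+0.0052500)^13 = 1.07044181, so the balance is 43,200 × (1.36913069 − 1.07044181) / (1.36913069 − 1) = $34,956.07.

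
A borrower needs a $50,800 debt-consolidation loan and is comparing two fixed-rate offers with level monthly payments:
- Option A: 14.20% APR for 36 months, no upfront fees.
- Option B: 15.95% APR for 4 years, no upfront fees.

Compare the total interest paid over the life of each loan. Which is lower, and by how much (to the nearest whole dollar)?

Option A by $6,361

Option A: at 14.20% the monthly rate is 0.0118333, so the payment is 50,800 × 0.0118333 / (1 − 1.0118333^−36) = $1,741.16.
Total interest on Option A = 36 × $1,741.16 − $50,800 = $11,881.76.
Option B: monthly rate = 15.95%/12 = 0.0132917; payment = 50,800 × 0.0132917 / (1 − (1+0.0132917)^−48) = $1,438.39.
Total interest on Option B = 48 × $1,438.39 − $50,800 = $18,242.72.
Option A is lower by $6,360.96.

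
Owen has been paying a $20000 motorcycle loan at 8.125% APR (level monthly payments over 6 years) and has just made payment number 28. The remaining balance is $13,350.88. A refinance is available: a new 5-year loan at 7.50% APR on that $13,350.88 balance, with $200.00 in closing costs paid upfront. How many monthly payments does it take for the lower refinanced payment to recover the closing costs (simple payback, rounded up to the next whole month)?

Current payment = 20,000 × 8.125%/12 / (1 − (1+0.0067708)^−72) = $351.89.
Refinanced payment = 13,350.88 × 0.0062500 / (1 − (1+0.0062500)^−60) = $267.52.
Monthly savings = $351.89 − $267.52 = $84.37.
Break-even = $200.00 / $84.37 = 2.37 → 3 months.

3 months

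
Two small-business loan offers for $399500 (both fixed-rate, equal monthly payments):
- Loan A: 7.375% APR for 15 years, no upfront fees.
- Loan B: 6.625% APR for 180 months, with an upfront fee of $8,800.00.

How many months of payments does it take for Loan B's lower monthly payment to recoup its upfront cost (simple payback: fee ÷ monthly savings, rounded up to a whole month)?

53 months

Loan A: at 7.375% the monthly rate is 0.0061458, so the payment is 399,500 × 0.0061458 / (1 − 1.0061458^−180) = $3,675.09.
Loan B: monthly rate = 6.625%/12 = 0.0055208; payment = 399,500 × 0.0055208 / (1 − (1+0.0055208)^−180) = $3,507.59.
Monthly savings = $3,675.09 − $3,507.59 = $167.50.
Break-even = $8,800.00 / $167.50 = 52.54 → 53 months.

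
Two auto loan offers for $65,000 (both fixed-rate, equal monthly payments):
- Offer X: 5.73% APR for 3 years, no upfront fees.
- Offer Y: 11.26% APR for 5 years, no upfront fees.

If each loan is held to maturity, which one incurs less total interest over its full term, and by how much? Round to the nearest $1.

Offer X: at 5.73% the monthly rate is 0.0047750, so the payment is 65,000 × 0.0047750 / (1 − 1.0047750^−36) = $1,969.48.
Total interest on Offer X = 36 × $1,969.48 − $65,000 = $5,901.28.
Offer Y: at 11.26% the monthly rate is 0.0093833, so the payment is 65,000 × 0.0093833 / (1 − 1.0093833^−60) = $1,421.70.
Total interest on Offer Y = 60 × $1,421.70 − $65,000 = $20,302.00.
Offer X is lower by $14,400.72.

Offer X by $14,401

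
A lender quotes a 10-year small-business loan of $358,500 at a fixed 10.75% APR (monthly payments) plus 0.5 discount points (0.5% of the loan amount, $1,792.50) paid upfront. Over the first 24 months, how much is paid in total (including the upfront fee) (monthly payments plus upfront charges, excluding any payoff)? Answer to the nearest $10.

$119,100

At 10.75% the monthly rate is 0.0089583, so the payment is 358,500 × 0.0089583 / (1 − 1.0089583^−120) = $4,887.74.
Total outlay = 24 × $4,887.74 + $1,792.50 = $119,098.26.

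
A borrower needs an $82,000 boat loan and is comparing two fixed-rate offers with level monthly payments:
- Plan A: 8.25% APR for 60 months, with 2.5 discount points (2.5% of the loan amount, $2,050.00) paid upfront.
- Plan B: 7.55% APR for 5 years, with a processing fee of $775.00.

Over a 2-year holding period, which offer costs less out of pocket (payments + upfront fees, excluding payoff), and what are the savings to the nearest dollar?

Plan A: at 8.25% the monthly rate is 0.0068750, so the payment is 82,000 × 0.0068750 / (1 − 1.0068750^−60) = $1,672.49.
Plan B: monthly rate = 7.55%/12 = 0.0062917; payment = 82,000 × 0.0062917 / (1 − (1+0.0062917)^−60) = $1,645.06.
Over 24 months: Plan A costs 24 × $1,672.49 + $2,050.00 = $42,189.76; Plan B costs 24 × $1,645.06 + $775.00 = $40,256.44.
Plan B is cheaper by $42,189.76 − $40,256.44 = $1,933.32.

Plan B by $1,933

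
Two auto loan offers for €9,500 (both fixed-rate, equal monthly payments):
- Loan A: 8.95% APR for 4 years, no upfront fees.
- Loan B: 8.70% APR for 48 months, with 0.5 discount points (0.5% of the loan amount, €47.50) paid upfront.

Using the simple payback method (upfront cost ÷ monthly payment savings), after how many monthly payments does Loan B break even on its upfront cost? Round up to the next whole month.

43 months

Loan A: at 8.95% the monthly rate is 0.0074583, so the payment is 9,500 × 0.0074583 / (1 − 1.0074583^−48) = €236.18.
Loan B: at 8.70% the monthly rate is 0.0072500, so the payment is 9,500 × 0.0072500 / (1 − 1.0072500^−48) = €235.06.
Monthly savings = €236.18 − €235.06 = €1.12.
Break-even = €47.50 / €1.12 = 42.41 → 43 months.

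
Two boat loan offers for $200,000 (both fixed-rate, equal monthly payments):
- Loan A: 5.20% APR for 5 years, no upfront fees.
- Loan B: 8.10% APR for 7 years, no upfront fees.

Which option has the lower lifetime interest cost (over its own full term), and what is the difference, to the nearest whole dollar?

Loan A: monthly rate = 5.2%/12 = 0.0043333; payment = 200,000 × 0.0043333 / (1 − (1+0.0043333)^−60) = $3,792.60.
Total interest on Loan A = 60 × $3,792.60 − $200,000 = $27,556.00.
Loan B: monthly rate = 8.1%/12 = 0.0067500; payment = 200,000 × 0.0067500 / (1 − (1+0.0067500)^−84) = $3,127.22.
Total interest on Loan B = 84 × $3,127.22 − $200,000 = $62,686.48.
Loan A is lower by $35,130.48.

Loan A by $35,130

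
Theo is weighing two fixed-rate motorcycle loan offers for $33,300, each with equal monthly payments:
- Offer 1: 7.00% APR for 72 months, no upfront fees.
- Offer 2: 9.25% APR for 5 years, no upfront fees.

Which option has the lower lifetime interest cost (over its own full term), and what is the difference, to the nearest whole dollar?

Offer 1: at 7.00% the monthly rate is 0.0058333, so the payment is 33,300 × 0.0058333 / (1 − 1.0058333^−72) = $567.73.
Total interest on Offer 1 = 72 × $567.73 − $33,300 = $7,576.56.
Offer 2: at 9.25% the monthly rate is 0.0077083, so the payment is 33,300 × 0.0077083 / (1 − 1.0077083^−60) = $695.30.
Total interest on Offer 2 = 60 × $695.30 − $33,300 = $8,418.00.
Offer 1 is lower by $841.44.

Offer 1 by $841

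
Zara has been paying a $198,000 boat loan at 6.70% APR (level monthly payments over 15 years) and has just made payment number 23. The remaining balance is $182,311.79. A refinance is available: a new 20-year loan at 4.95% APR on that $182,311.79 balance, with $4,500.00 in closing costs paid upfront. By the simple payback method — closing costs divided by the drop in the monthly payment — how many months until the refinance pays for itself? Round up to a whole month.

Current payment = 198,000 × 6.7%/12 / (1 − (1+0.0055833)^−180) = $1,746.64.
Refinanced payment = 182,311.79 × 0.0041250 / (1 − (1+0.0041250)^−240) = $1,198.15.
Monthly savings = $1,746.64 − $1,198.15 = $548.49.
Break-even = $4,500.00 / $548.49 = 8.20 → 9 months.

9 months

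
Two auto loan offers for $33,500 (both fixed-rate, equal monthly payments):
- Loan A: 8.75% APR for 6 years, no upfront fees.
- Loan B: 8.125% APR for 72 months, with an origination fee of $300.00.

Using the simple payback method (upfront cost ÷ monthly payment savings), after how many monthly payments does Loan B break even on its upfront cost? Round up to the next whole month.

30 months

Loan A: monthly rate = 8.75%/12 = 0.0072917; payment = 33,500 × 0.0072917 / (1 − (1+0.0072917)^−72) = $599.71.
Loan B: monthly rate = 8.125%/12 = 0.0067708; payment = 33,500 × 0.0067708 / (1 − (1+0.0067708)^−72) = $589.41.
Monthly savings = $599.71 − $589.41 = $10.30.
Break-even = $300.00 / $10.30 = 29.13 → 30 months.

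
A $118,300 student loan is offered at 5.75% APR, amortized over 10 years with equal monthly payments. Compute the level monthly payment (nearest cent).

Monthly rate = 5.75%/12 = 0.0047917; payment = 118,300 × 0.0047917 / (1 − (1+0.0047917)^−120) = $1,298.57.

$1,298.57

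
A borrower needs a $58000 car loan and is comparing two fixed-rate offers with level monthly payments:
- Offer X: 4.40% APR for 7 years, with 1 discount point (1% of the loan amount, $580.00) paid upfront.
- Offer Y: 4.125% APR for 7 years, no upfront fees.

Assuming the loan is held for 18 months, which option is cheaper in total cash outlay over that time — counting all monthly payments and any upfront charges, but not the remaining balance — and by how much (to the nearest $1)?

Offer Y by $713

Offer X: at 4.40% the monthly rate is 0.0036667, so the payment is 58,000 × 0.0036667 / (1 − 1.0036667^−84) = $803.51.
Offer Y: at 4.125% the monthly rate is 0.0034375, so the payment is 58,000 × 0.0034375 / (1 − 1.0034375^−84) = $796.13.
Over 18 months: Offer X costs 18 × $803.51 + $580.00 = $15,043.18; Offer Y costs 18 × $796.13 = $14,330.34.
Offer Y is cheaper by $15,043.18 − $14,330.34 = $712.84.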